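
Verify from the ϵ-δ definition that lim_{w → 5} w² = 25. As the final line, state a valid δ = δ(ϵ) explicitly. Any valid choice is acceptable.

Let ϵ > 0. We seek δ > 0 with 0 < |w − 5| < δ ⇒ |w² − 25| < ϵ.
Factor: w² − 25 = (w − 5)(w + 5), so |w² − 25| = |w − 5|·|w + 5|.
Impose δ ≤ 1 so that |w| < 6; then |w + 5| ≤ 11.
Hence |w² − 25| ≤ 11|w − 5|, which is < ϵ once |w − 5| < ϵ/11.
Take δ = min(1, ϵ/11). If 0 < |w − 5| < δ then both bounds hold and |w² − 25| ≤ 11|w − 5| < 11·(ϵ/11) = ϵ.

δ = min(1, ϵ/11)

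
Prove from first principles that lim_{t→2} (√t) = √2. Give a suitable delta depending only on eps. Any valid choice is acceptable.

delta = min(2, √2·eps)

Suppose eps > 0. We want delta > 0 such that 0 < |t − 2| < delta implies |√t − √2| < eps.
Rationalise: √t − √2 = (t − 2)/(√t + √2), so |√t − √2| = |t − 2|/(√t + √2).
Restrict delta ≤ 2 so that |t − 2| < 2 forces t > 0, and then √t + √2 > √2.
Hence |√t − √2| < |t − 2|/√2, which is < eps once |t − 2| < √2·eps.
Take delta = min(2, √2·eps). If 0 < |t − 2| < delta then t > 0 and |√t − √2| < |t − 2|/√2 < eps.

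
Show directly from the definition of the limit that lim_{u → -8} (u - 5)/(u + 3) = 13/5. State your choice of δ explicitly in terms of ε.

δ = min(5/2, (25/16)ε)

Fix ε > 0. We want δ > 0 with 0 < |u + 8| < δ ⇒ |(u - 5)/(u + 3) − (13/5)| < ε.
Combining over a common denominator, (u - 5)/(u + 3) − (13/5) = [(u - 5)·(-5) − (-13)·(u + 3)] / [(-5)·(u + 3)] = 8(u + 8) / ((-5)(u + 3)).
So |(u - 5)/(u + 3) − (13/5)| = 8|u + 8| / (5·|u + 3|).
Require δ ≤ 5/2, so |u + 3| ≥ |-5| − |u + 8| > 5 − 5/2 = 5/2.
Hence |(u - 5)/(u + 3) − (13/5)| < 8|u + 8|/(5·(5/2)) = (16/25)|u + 8|, which is < ε once |u + 8| < (25/16)ε.
Take δ = min(5/2, (25/16)ε). Then 0 < |u + 8| < δ forces both bounds, so |(u - 5)/(u + 3) − (13/5)| < ε.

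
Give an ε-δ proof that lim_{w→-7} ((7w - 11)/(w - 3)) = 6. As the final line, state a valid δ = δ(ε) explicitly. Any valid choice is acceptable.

δ = min(5, 5ε)

Suppose ε > 0. We want δ > 0 with 0 < |w + 7| < δ ⇒ |(7w - 11)/(w - 3) − 6| < ε.
Combining over a common denominator, (7w - 11)/(w - 3) − 6 = [(7w - 11)·(-10) − (-60)·(w - 3)] / [(-10)·(w - 3)] = -10(w + 7) / ((-10)(w - 3)).
So |(7w - 11)/(w - 3) − 6| = 10|w + 7| / (10·|w − 3|).
Require δ ≤ 5, so |w − 3| ≥ |-10| − |w + 7| > 10 − 5 = 5.
Hence |(7w - 11)/(w - 3) − 6| < 10|w + 7|/(10·5) = (1/5)|w + 7|, which is < ε once |w + 7| < 5ε.
Take δ = min(5, 5ε). Then 0 < |w + 7| < δ forces both bounds, so |(7w - 11)/(w - 3) − 6| < ε.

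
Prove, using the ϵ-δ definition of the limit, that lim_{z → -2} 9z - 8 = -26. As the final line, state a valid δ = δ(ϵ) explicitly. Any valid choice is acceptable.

δ = ϵ/9

Let ϵ > 0. We need δ > 0 so that 0 < |z + 2| < δ implies |(9z - 8) + 26| < ϵ.
Since (9z - 8) + 26 = 9(z + 2), we have |(9z - 8) + 26| = 9|z + 2|.
So 9|z + 2| < ϵ exactly when |z + 2| < ϵ/9.
Choosing δ = ϵ/9 gives |(9z - 8) + 26| = 9|z + 2| < ϵ whenever |z + 2| < δ.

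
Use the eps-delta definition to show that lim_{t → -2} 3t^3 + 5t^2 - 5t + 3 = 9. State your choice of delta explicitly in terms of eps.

delta = min(2, eps/55)

Let eps > 0. We want delta > 0 such that 0 < |t + 2| < delta implies |(3t^3 + 5t^2 - 5t + 3) − 9| < eps.
(3t^3 + 5t^2 - 5t + 3) − 9 = 3t^3 + 5t^2 - 5t - 6 = (t + 2)(3t^2 - t - 3).
So |(3t^3 + 5t^2 - 5t + 3) − 9| = |t + 2|·|3t^2 - t - 3|.
Assume first that |t + 2| < 2, so |t| < 4. Then |3t^2 - t - 3| ≤ 3·4^2 + 4 + 3 = 55.
Hence |(3t^3 + 5t^2 - 5t + 3) − 9| ≤ 55|t + 2| < eps provided |t + 2| < eps/55.
Choosing delta = min(2, eps/55) ensures both conditions, hence |(3t^3 + 5t^2 - 5t + 3) − 9| < eps.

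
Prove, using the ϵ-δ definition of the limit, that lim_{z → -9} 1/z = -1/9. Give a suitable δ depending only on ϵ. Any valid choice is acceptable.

Let ϵ > 0. We seek δ > 0 such that 0 < |z + 9| < δ implies |1/z + 1/9| < ϵ.
|1/z + 1/9| = |-9 − z|/(9·|z|) = |z + 9|/(9|z|).
Require δ ≤ 9/2 so that |z| > 9 − 9/2 = 9/2, hence 9|z| > 81/2.
Then |1/z + 1/9| < |z + 9|/(81/2), which is < ϵ when |z + 9| < (81/2)ϵ.
Take δ = min(9/2, (81/2)ϵ). Then 0 < |z + 9| < δ gives both |z + 9| < 9/2 and |z + 9| < (81/2)ϵ, so |1/z + 1/9| < ϵ.

δ = min(9/2, (81/2)ϵ)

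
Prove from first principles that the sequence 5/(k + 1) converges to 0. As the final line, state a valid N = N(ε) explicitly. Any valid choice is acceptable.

Fix ε > 0. For k ≥ 1, |5/(k + 1) − 0| = 5/(k + 1) ≤ 5/k.
We need 5/k < ε, i.e. k > 5/ε.
Take N = 5/ε. If k > N then |5/(k + 1)| ≤ 5/k < ε.

N = 5/ε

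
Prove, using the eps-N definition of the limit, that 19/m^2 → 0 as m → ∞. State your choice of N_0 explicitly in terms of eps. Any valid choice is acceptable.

N_0 = (19/eps)^{1/2}

Suppose eps > 0. For m ≥ 1, |19/m^2 − 0| = 19/m^2.
19/m^2 < eps ⇔ m^2 > 19/eps ⇔ m > (19/eps)^{1/2}.
Take N_0 = (19/eps)^{1/2}. Then m > N_0 implies 19/m^2 < eps.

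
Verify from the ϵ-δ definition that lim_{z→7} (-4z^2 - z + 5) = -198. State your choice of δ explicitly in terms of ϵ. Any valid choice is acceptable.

δ = min(1, ϵ/61)

Let ϵ > 0. We want δ > 0 such that 0 < |z − 7| < δ implies |(-4z^2 - z + 5) + 198| < ϵ.
(-4z^2 - z + 5) + 198 = -4z^2 - z + 203 = (z − 7)(-4z - 29).
So |(-4z^2 - z + 5) + 198| = |z − 7|·|-4z - 29|.
Require δ ≤ 1. Then |z − 7| < 1 gives |z| < 8, and by the triangle inequality |-4z - 29| ≤ 4·8 + 29 = 61.
Hence |(-4z^2 - z + 5) + 198| ≤ 61|z − 7| < ϵ provided |z − 7| < ϵ/61.
Take δ = min(1, ϵ/61). Then 0 < |z − 7| < δ gives both |z − 7| < 1 and |z − 7| < ϵ/61, so |(-4z^2 - z + 5) + 198| < ϵ.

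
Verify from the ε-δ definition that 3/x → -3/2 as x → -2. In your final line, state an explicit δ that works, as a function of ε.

Suppose ε > 0. We seek δ > 0 such that 0 < |x + 2| < δ implies |3/x + 3/2| < ε.
|3/x + 3/2| = 3·|-2 − x|/(2·|x|) = 3|x + 2|/(2|x|).
Restrict δ ≤ 1. Then |x + 2| < 1 gives |x| > 1, so 2|x| > 2.
Then |3/x + 3/2| < 3|x + 2|/2, which is < ε when |x + 2| < (2/3)ε.
Take δ = min(1, (2/3)ε). Then 0 < |x + 2| < δ gives both |x + 2| < 1 and |x + 2| < (2/3)ε, so |3/x + 3/2| < ε.

δ = min(1, (2/3)ε)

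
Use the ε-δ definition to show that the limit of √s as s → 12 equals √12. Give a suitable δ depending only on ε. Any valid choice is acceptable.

Fix ε > 0. We want δ > 0 such that 0 < |s − 12| < δ implies |√s − √12| < ε.
Rationalise: √s − √12 = (s − 12)/(√s + √12), so |√s − √12| = |s − 12|/(√s + √12).
Restrict δ ≤ 12 so that |s − 12| < 12 forces s > 0, and then √s + √12 > √12.
Hence |√s − √12| < |s − 12|/√12, which is < ε once |s − 12| < √12·ε.
Take δ = min(12, √12·ε). If 0 < |s − 12| < δ then s > 0 and |√s − √12| < |s − 12|/√12 < ε.

δ = min(12, √12·ε)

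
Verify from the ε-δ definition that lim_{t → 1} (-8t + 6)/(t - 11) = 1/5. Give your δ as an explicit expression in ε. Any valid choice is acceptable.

δ = min(5, (25/41)ε)

Let ε > 0 be given. We want δ > 0 with 0 < |t − 1| < δ ⇒ |(-8t + 6)/(t - 11) − (1/5)| < ε.
Combining over a common denominator, (-8t + 6)/(t - 11) − (1/5) = [(-8t + 6)·(-10) − (-2)·(t - 11)] / [(-10)·(t - 11)] = 82(t − 1) / ((-10)(t - 11)).
So |(-8t + 6)/(t - 11) − (1/5)| = 82|t − 1| / (10·|t − 11|).
Restrict δ ≤ 5. Then |t − 1| < 5 gives |t − 11| = |(t − 1) + (-10)| ≥ 10 − 5 = 5.
Hence |(-8t + 6)/(t - 11) − (1/5)| < 82|t − 1|/(10·5) = (41/25)|t − 1|, which is < ε once |t − 1| < (25/41)ε.
Take δ = min(5, (25/41)ε). Then 0 < |t − 1| < δ forces both bounds, so |(-8t + 6)/(t - 11) − (1/5)| < ε.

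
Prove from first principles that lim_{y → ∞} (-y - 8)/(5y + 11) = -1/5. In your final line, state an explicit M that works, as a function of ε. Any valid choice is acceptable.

M = (29/25)/ε

Let ε > 0 be given. We seek M > 0 such that y > M implies |(-y - 8)/(5y + 11) + 1/5| < ε.
(-y - 8)/(5y + 11) + 1/5 = (5(-y - 8) − (-1)(5y + 11)) / (5(5y + 11)) = -29/(5(5y + 11)).
For y > 0 we have 5y + 11 > 5y, so |(-y - 8)/(5y + 11) + 1/5| = 29/(5(5y + 11)) < 29/(5·5y) = (29/25)/y.
Thus |(-y - 8)/(5y + 11) + 1/5| < ε whenever y > (29/25)/ε.
Take M = (29/25)/ε. If y > M then |(-y - 8)/(5y + 11) + 1/5| < (29/25)/y < ε.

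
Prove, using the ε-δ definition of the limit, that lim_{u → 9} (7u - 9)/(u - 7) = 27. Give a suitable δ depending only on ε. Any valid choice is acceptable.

Let ε > 0. We want δ > 0 with 0 < |u − 9| < δ ⇒ |(7u - 9)/(u - 7) − 27| < ε.
Combining over a common denominator, (7u - 9)/(u - 7) − 27 = [(7u - 9)·2 − 54·(u - 7)] / [2·(u - 7)] = -40(u − 9) / (2(u - 7)).
So |(7u - 9)/(u - 7) − 27| = 40|u − 9| / (2·|u − 7|).
Require δ ≤ 1, so |u − 7| ≥ |2| − |u − 9| > 2 − 1 = 1.
Hence |(7u - 9)/(u - 7) − 27| < 40|u − 9|/(2·1) = 20|u − 9|, which is < ε once |u − 9| < (1/20)ε.
Take δ = min(1, (1/20)ε). Then 0 < |u − 9| < δ forces both bounds, so |(7u - 9)/(u - 7) − 27| < ε.

δ = min(1, (1/20)ε)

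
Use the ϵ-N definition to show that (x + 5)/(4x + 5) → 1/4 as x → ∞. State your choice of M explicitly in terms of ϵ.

M = (15/16)/ϵ

Suppose ϵ > 0. We seek M > 0 such that x > M implies |(x + 5)/(4x + 5) − (1/4)| < ϵ.
(x + 5)/(4x + 5) − (1/4) = (4(x + 5) − (4x + 5)) / (4(4x + 5)) = 15/(4(4x + 5)).
For x > 0 we have 4x + 5 > 4x, so |(x + 5)/(4x + 5) − (1/4)| = 15/(4(4x + 5)) < 15/(4·4x) = (15/16)/x.
Thus |(x + 5)/(4x + 5) − (1/4)| < ϵ whenever x > (15/16)/ϵ.
Take M = (15/16)/ϵ. If x > M then |(x + 5)/(4x + 5) − (1/4)| < (15/16)/x < ϵ.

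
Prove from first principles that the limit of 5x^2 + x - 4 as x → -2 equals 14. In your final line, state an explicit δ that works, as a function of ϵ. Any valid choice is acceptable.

δ = min(1, ϵ/24)

Let ϵ > 0. We want δ > 0 such that 0 < |x + 2| < δ implies |(5x^2 + x - 4) − 14| < ϵ.
(5x^2 + x - 4) − 14 = 5x^2 + x - 18 = (x + 2)(5x - 9).
So |(5x^2 + x - 4) − 14| = |x + 2|·|5x - 9|.
Require δ ≤ 1. Then |x + 2| < 1 gives |x| < 3, and by the triangle inequality |5x - 9| ≤ 5·3 + 9 = 24.
Hence |(5x^2 + x - 4) − 14| ≤ 24|x + 2| < ϵ provided |x + 2| < ϵ/24.
Choosing δ = min(1, ϵ/24) ensures both conditions, hence |(5x^2 + x - 4) − 14| < ϵ.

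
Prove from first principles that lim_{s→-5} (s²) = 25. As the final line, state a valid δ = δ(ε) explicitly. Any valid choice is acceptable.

Suppose ε > 0. We seek δ > 0 with 0 < |s + 5| < δ ⇒ |s² − 25| < ε.
Factor: s² − 25 = (s + 5)(s - 5), so |s² − 25| = |s + 5|·|s - 5|.
Impose δ ≤ 1 so that |s| < 6; then |s - 5| ≤ 11.
Hence |s² − 25| ≤ 11|s + 5|, which is < ε once |s + 5| < ε/11.
Take δ = min(1, ε/11). If 0 < |s + 5| < δ then both bounds hold and |s² − 25| ≤ 11|s + 5| < 11·(ε/11) = ε.

δ = min(1, ε/11)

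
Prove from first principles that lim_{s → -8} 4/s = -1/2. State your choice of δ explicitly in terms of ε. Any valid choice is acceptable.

δ = min(4, 8ε)

Let ε > 0 be given. We seek δ > 0 such that 0 < |s + 8| < δ implies |4/s + 1/2| < ε.
|4/s + 1/2| = 4·|-8 − s|/(8·|s|) = 4|s + 8|/(8|s|).
Require δ ≤ 4 so that |s| > 8 − 4 = 4, hence 8|s| > 32.
Then |4/s + 1/2| < 4|s + 8|/32, which is < ε when |s + 8| < 8ε.
Take δ = min(4, 8ε). Then 0 < |s + 8| < δ gives both |s + 8| < 4 and |s + 8| < 8ε, so |4/s + 1/2| < ε.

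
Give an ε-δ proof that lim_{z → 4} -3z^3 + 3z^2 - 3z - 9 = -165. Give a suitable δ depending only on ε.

Let ε > 0 be given. We want δ > 0 such that 0 < |z − 4| < δ implies |(-3z^3 + 3z^2 - 3z - 9) + 165| < ε.
(-3z^3 + 3z^2 - 3z - 9) + 165 = -3z^3 + 3z^2 - 3z + 156 = (z − 4)(-3z^2 - 9z - 39).
So |(-3z^3 + 3z^2 - 3z - 9) + 165| = |z − 4|·|-3z^2 - 9z - 39|.
Require δ ≤ 2. Then |z − 4| < 2 gives |z| < 6, and by the triangle inequality |-3z^2 - 9z - 39| ≤ 3·6^2 + 9·6 + 39 = 201.
Hence |(-3z^3 + 3z^2 - 3z - 9) + 165| ≤ 201|z − 4| < ε provided |z − 4| < ε/201.
Take δ = min(2, ε/201). Then 0 < |z − 4| < δ gives both |z − 4| < 2 and |z − 4| < ε/201, so |(-3z^3 + 3z^2 - 3z - 9) + 165| < ε.

δ = min(2, ε/201)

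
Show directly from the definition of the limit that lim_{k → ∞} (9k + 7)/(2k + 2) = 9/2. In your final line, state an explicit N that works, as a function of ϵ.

Let ϵ > 0 be given. For k ≥ 1, |(9k + 7)/(2k + 2) − (9/2)| = |-4|/(2(2k + 2)) = 4/(2(2k + 2)).
Since 2k + 2 ≥ 2k for k ≥ 1, this is ≤ 4/(2·2k) = 1/k.
So |(9k + 7)/(2k + 2) − (9/2)| < ϵ whenever k > 1/ϵ.
Take N = 1/ϵ. If k > N then |(9k + 7)/(2k + 2) − (9/2)| ≤ 1/k < ϵ.

N = 1/ϵ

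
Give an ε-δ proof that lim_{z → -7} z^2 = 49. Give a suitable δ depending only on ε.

Suppose ε > 0. We seek δ > 0 with 0 < |z + 7| < δ ⇒ |z^2 − 49| < ε.
Factor: z^2 − 49 = (z + 7)(z - 7), so |z^2 − 49| = |z + 7|·|z - 7|.
Restrict δ ≤ 1. Then |z + 7| < 1 gives |z| < 8, so by the triangle inequality |z - 7| ≤ 8 + 7 = 15.
Hence |z^2 − 49| ≤ 15|z + 7|, which is < ε once |z + 7| < ε/15.
Take δ = min(1, ε/15). If 0 < |z + 7| < δ then both bounds hold and |z^2 − 49| ≤ 15|z + 7| < 15·(ε/15) = ε.

δ = min(1, ε/15)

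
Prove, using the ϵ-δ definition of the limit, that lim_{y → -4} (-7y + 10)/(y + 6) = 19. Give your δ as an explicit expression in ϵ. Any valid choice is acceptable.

Suppose ϵ > 0. We want δ > 0 with 0 < |y + 4| < δ ⇒ |(-7y + 10)/(y + 6) − 19| < ϵ.
Combining over a common denominator, (-7y + 10)/(y + 6) − 19 = [(-7y + 10)·2 − 38·(y + 6)] / [2·(y + 6)] = -52(y + 4) / (2(y + 6)).
So |(-7y + 10)/(y + 6) − 19| = 52|y + 4| / (2·|y + 6|).
Require δ ≤ 1, so |y + 6| ≥ |2| − |y + 4| > 2 − 1 = 1.
Hence |(-7y + 10)/(y + 6) − 19| < 52|y + 4|/(2·1) = 26|y + 4|, which is < ϵ once |y + 4| < (1/26)ϵ.
Take δ = min(1, (1/26)ϵ). Then 0 < |y + 4| < δ forces both bounds, so |(-7y + 10)/(y + 6) − 19| < ϵ.

δ = min(1, (1/26)ϵ)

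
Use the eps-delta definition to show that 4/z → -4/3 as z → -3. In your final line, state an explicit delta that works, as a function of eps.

Let eps > 0. We seek delta > 0 such that 0 < |z + 3| < delta implies |4/z + 4/3| < eps.
|4/z + 4/3| = 4·|-3 − z|/(3·|z|) = 4|z + 3|/(3|z|).
Restrict delta ≤ 3/2. Then |z + 3| < 3/2 gives |z| > 3/2, so 3|z| > 9/2.
Then |4/z + 4/3| < 4|z + 3|/(9/2), which is < eps when |z + 3| < (9/8)eps.
Take delta = min(3/2, (9/8)eps). Then 0 < |z + 3| < delta gives both |z + 3| < 3/2 and |z + 3| < (9/8)eps, so |4/z + 4/3| < eps.

delta = min(3/2, (9/8)eps)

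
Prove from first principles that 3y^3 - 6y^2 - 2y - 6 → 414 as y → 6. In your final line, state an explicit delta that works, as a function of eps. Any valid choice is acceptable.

Let eps > 0 be given. We want delta > 0 such that 0 < |y − 6| < delta implies |(3y^3 - 6y^2 - 2y - 6) − 414| < eps.
(3y^3 - 6y^2 - 2y - 6) − 414 = 3y^3 - 6y^2 - 2y - 420 = (y − 6)(3y^2 + 12y + 70).
So |(3y^3 - 6y^2 - 2y - 6) − 414| = |y − 6|·|3y^2 + 12y + 70|.
Require delta ≤ 2. Then |y − 6| < 2 gives |y| < 8, and by the triangle inequality |3y^2 + 12y + 70| ≤ 3·8^2 + 12·8 + 70 = 358.
Hence |(3y^3 - 6y^2 - 2y - 6) − 414| ≤ 358|y − 6| < eps provided |y − 6| < eps/358.
Choosing delta = min(2, eps/358) ensures both conditions, hence |(3y^3 - 6y^2 - 2y - 6) − 414| < eps.

delta = min(2, eps/358)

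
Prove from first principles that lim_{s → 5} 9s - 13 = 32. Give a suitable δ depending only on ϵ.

Fix ϵ > 0. We need δ > 0 so that 0 < |s − 5| < δ implies |(9s - 13) − 32| < ϵ.
|(9s - 13) − 32| = |9s - 45| = 9|s − 5|.
So 9|s − 5| < ϵ exactly when |s − 5| < ϵ/9.
Take δ = ϵ/9. If 0 < |s − 5| < δ then |(9s - 13) − 32| = 9|s − 5| < 9·(ϵ/9) = ϵ.

δ = ϵ/9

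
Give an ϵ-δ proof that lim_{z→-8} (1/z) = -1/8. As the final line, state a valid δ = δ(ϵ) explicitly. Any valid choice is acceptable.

δ = min(4, 32ϵ)

Let ϵ > 0 be given. We seek δ > 0 such that 0 < |z + 8| < δ implies |1/z + 1/8| < ϵ.
|1/z + 1/8| = |-8 − z|/(8·|z|) = |z + 8|/(8|z|).
Restrict δ ≤ 4. Then |z + 8| < 4 gives |z| > 4, so 8|z| > 32.
Then |1/z + 1/8| < |z + 8|/32, which is < ϵ when |z + 8| < 32ϵ.
Take δ = min(4, 32ϵ). Then 0 < |z + 8| < δ gives both |z + 8| < 4 and |z + 8| < 32ϵ, so |1/z + 1/8| < ϵ.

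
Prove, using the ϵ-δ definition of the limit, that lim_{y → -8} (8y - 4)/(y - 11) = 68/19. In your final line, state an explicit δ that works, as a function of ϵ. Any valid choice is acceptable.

Suppose ϵ > 0. We want δ > 0 with 0 < |y + 8| < δ ⇒ |(8y - 4)/(y - 11) − (68/19)| < ϵ.
Combining over a common denominator, (8y - 4)/(y - 11) − (68/19) = [(8y - 4)·(-19) − (-68)·(y - 11)] / [(-19)·(y - 11)] = -84(y + 8) / ((-19)(y - 11)).
So |(8y - 4)/(y - 11) − (68/19)| = 84|y + 8| / (19·|y − 11|).
Restrict δ ≤ 19/2. Then |y + 8| < 19/2 gives |y − 11| = |(y + 8) + (-19)| ≥ 19 − 19/2 = 19/2.
Hence |(8y - 4)/(y - 11) − (68/19)| < 84|y + 8|/(19·(19/2)) = (168/361)|y + 8|, which is < ϵ once |y + 8| < (361/168)ϵ.
Take δ = min(19/2, (361/168)ϵ). Then 0 < |y + 8| < δ forces both bounds, so |(8y - 4)/(y - 11) − (68/19)| < ϵ.

δ = min(19/2, (361/168)ϵ)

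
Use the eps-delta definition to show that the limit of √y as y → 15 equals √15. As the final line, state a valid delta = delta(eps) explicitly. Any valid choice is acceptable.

Fix eps > 0. We want delta > 0 such that 0 < |y − 15| < delta implies |√y − √15| < eps.
Multiplying by the conjugate, |√y − √15| = |y − 15|/(√y + √15).
Restrict delta ≤ 15 so that |y − 15| < 15 forces y > 0, and then √y + √15 > √15.
Hence |√y − √15| < |y − 15|/√15, which is < eps once |y − 15| < √15·eps.
Take delta = min(15, √15·eps). If 0 < |y − 15| < delta then y > 0 and |√y − √15| < |y − 15|/√15 < eps.

delta = min(15, √15·eps)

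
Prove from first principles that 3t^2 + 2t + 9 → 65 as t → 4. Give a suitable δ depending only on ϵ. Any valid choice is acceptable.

δ = min(2, ϵ/32)

Let ϵ > 0. We want δ > 0 such that 0 < |t − 4| < δ implies |(3t^2 + 2t + 9) − 65| < ϵ.
(3t^2 + 2t + 9) − 65 = 3t^2 + 2t - 56 = (t − 4)(3t + 14).
So |(3t^2 + 2t + 9) − 65| = |t − 4|·|3t + 14|.
Require δ ≤ 2. Then |t − 4| < 2 gives |t| < 6, and by the triangle inequality |3t + 14| ≤ 3·6 + 14 = 32.
Hence |(3t^2 + 2t + 9) − 65| ≤ 32|t − 4| < ϵ provided |t − 4| < ϵ/32.
Choosing δ = min(2, ϵ/32) ensures both conditions, hence |(3t^2 + 2t + 9) − 65| < ϵ.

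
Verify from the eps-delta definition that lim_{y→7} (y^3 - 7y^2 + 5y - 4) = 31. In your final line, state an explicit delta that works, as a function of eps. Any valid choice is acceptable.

delta = min(2, eps/86)

Suppose eps > 0. We want delta > 0 such that 0 < |y − 7| < delta implies |(y^3 - 7y^2 + 5y - 4) − 31| < eps.
(y^3 - 7y^2 + 5y - 4) − 31 = y^3 - 7y^2 + 5y - 35 = (y − 7)(y^2 + 5).
So |(y^3 - 7y^2 + 5y - 4) − 31| = |y − 7|·|y^2 + 5|.
Require delta ≤ 2. Then |y − 7| < 2 gives |y| < 9, and by the triangle inequality |y^2 + 5| ≤ 9^2 + 5 = 86.
Hence |(y^3 - 7y^2 + 5y - 4) − 31| ≤ 86|y − 7| < eps provided |y − 7| < eps/86.
Take delta = min(2, eps/86). Then 0 < |y − 7| < delta gives both |y − 7| < 2 and |y − 7| < eps/86, so |(y^3 - 7y^2 + 5y - 4) − 31| < eps.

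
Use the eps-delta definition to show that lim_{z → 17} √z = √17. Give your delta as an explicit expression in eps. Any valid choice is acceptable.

delta = min(17, √17·eps)

Let eps > 0. We want delta > 0 such that 0 < |z − 17| < delta implies |√z − √17| < eps.
Rationalise: √z − √17 = (z − 17)/(√z + √17), so |√z − √17| = |z − 17|/(√z + √17).
Restrict delta ≤ 17 so that |z − 17| < 17 forces z > 0, and then √z + √17 > √17.
Hence |√z − √17| < |z − 17|/√17, which is < eps once |z − 17| < √17·eps.
Take delta = min(17, √17·eps). If 0 < |z − 17| < delta then z > 0 and |√z − √17| < |z − 17|/√17 < eps.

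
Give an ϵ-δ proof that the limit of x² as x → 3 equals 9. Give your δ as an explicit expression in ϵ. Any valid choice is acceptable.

Fix ϵ > 0. We seek δ > 0 with 0 < |x − 3| < δ ⇒ |x² − 9| < ϵ.
Factor: x² − 9 = (x − 3)(x + 3), so |x² − 9| = |x − 3|·|x + 3|.
Restrict δ ≤ 1. Then |x − 3| < 1 gives |x| < 4, so by the triangle inequality |x + 3| ≤ 4 + 3 = 7.
Hence |x² − 9| ≤ 7|x − 3|, which is < ϵ once |x − 3| < ϵ/7.
Take δ = min(1, ϵ/7). If 0 < |x − 3| < δ then both bounds hold and |x² − 9| ≤ 7|x − 3| < 7·(ϵ/7) = ϵ.

δ = min(1, ϵ/7)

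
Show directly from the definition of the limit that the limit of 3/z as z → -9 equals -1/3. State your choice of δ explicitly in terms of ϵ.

δ = min(9/2, (27/2)ϵ)

Suppose ϵ > 0. We seek δ > 0 such that 0 < |z + 9| < δ implies |3/z + 1/3| < ϵ.
|3/z + 1/3| = 3·|-9 − z|/(9·|z|) = 3|z + 9|/(9|z|).
Restrict δ ≤ 9/2. Then |z + 9| < 9/2 gives |z| > 9/2, so 9|z| > 81/2.
Then |3/z + 1/3| < 3|z + 9|/(81/2), which is < ϵ when |z + 9| < (27/2)ϵ.
Take δ = min(9/2, (27/2)ϵ). Then 0 < |z + 9| < δ gives both |z + 9| < 9/2 and |z + 9| < (27/2)ϵ, so |3/z + 1/3| < ϵ.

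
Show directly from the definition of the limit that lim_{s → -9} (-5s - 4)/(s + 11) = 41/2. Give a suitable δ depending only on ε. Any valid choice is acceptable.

Suppose ε > 0. We want δ > 0 with 0 < |s + 9| < δ ⇒ |(-5s - 4)/(s + 11) − (41/2)| < ε.
Combining over a common denominator, (-5s - 4)/(s + 11) − (41/2) = [(-5s - 4)·2 − 41·(s + 11)] / [2·(s + 11)] = -51(s + 9) / (2(s + 11)).
So |(-5s - 4)/(s + 11) − (41/2)| = 51|s + 9| / (2·|s + 11|).
Restrict δ ≤ 1. Then |s + 9| < 1 gives |s + 11| = |(s + 9) + 2| ≥ 2 − 1 = 1.
Hence |(-5s - 4)/(s + 11) − (41/2)| < 51|s + 9|/(2·1) = (51/2)|s + 9|, which is < ε once |s + 9| < (2/51)ε.
Take δ = min(1, (2/51)ε). Then 0 < |s + 9| < δ forces both bounds, so |(-5s - 4)/(s + 11) − (41/2)| < ε.

δ = min(1, (2/51)ε)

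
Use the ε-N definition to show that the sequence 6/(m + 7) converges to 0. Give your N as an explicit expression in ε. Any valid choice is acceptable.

Suppose ε > 0. For m ≥ 1, |6/(m + 7) − 0| = 6/(m + 7) ≤ 6/m.
We need 6/m < ε, i.e. m > 6/ε.
Take N = 6/ε. If m > N then |6/(m + 7)| ≤ 6/m < ε.

N = 6/ε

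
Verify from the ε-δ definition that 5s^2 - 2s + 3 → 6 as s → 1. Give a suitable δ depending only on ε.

Let ε > 0. We want δ > 0 such that 0 < |s − 1| < δ implies |(5s^2 - 2s + 3) − 6| < ε.
(5s^2 - 2s + 3) − 6 = 5s^2 - 2s - 3 = (s − 1)(5s + 3).
So |(5s^2 - 2s + 3) − 6| = |s − 1|·|5s + 3|.
Require δ ≤ 1. Then |s − 1| < 1 gives |s| < 2, and by the triangle inequality |5s + 3| ≤ 5·2 + 3 = 13.
Hence |(5s^2 - 2s + 3) − 6| ≤ 13|s − 1| < ε provided |s − 1| < ε/13.
Choosing δ = min(1, ε/13) ensures both conditions, hence |(5s^2 - 2s + 3) − 6| < ε.

δ = min(1, ε/13)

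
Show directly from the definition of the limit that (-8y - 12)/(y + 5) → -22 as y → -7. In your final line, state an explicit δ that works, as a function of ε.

Let ε > 0 be given. We want δ > 0 with 0 < |y + 7| < δ ⇒ |(-8y - 12)/(y + 5) + 22| < ε.
Combining over a common denominator, (-8y - 12)/(y + 5) + 22 = [(-8y - 12)·(-2) − 44·(y + 5)] / [(-2)·(y + 5)] = -28(y + 7) / ((-2)(y + 5)).
So |(-8y - 12)/(y + 5) + 22| = 28|y + 7| / (2·|y + 5|).
Restrict δ ≤ 1. Then |y + 7| < 1 gives |y + 5| = |(y + 7) + (-2)| ≥ 2 − 1 = 1.
Hence |(-8y - 12)/(y + 5) + 22| < 28|y + 7|/(2·1) = 14|y + 7|, which is < ε once |y + 7| < (1/14)ε.
Take δ = min(1, (1/14)ε). Then 0 < |y + 7| < δ forces both bounds, so |(-8y - 12)/(y + 5) + 22| < ε.

δ = min(1, (1/14)ε)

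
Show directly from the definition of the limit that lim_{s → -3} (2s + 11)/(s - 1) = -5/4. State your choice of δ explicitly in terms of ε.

δ = min(2, (8/13)ε)

Suppose ε > 0. We want δ > 0 with 0 < |s + 3| < δ ⇒ |(2s + 11)/(s - 1) + 5/4| < ε.
Combining over a common denominator, (2s + 11)/(s - 1) + 5/4 = [(2s + 11)·(-4) − 5·(s - 1)] / [(-4)·(s - 1)] = -13(s + 3) / ((-4)(s - 1)).
So |(2s + 11)/(s - 1) + 5/4| = 13|s + 3| / (4·|s − 1|).
Restrict δ ≤ 2. Then |s + 3| < 2 gives |s − 1| = |(s + 3) + (-4)| ≥ 4 − 2 = 2.
Hence |(2s + 11)/(s - 1) + 5/4| < 13|s + 3|/(4·2) = (13/8)|s + 3|, which is < ε once |s + 3| < (8/13)ε.
Take δ = min(2, (8/13)ε). Then 0 < |s + 3| < δ forces both bounds, so |(2s + 11)/(s - 1) + 5/4| < ε.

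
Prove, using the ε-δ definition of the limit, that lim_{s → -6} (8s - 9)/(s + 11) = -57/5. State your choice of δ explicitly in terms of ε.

δ = min(5/2, (25/194)ε)

Let ε > 0. We want δ > 0 with 0 < |s + 6| < δ ⇒ |(8s - 9)/(s + 11) + 57/5| < ε.
Combining over a common denominator, (8s - 9)/(s + 11) + 57/5 = [(8s - 9)·5 − (-57)·(s + 11)] / [5·(s + 11)] = 97(s + 6) / (5(s + 11)).
So |(8s - 9)/(s + 11) + 57/5| = 97|s + 6| / (5·|s + 11|).
Require δ ≤ 5/2, so |s + 11| ≥ |5| − |s + 6| > 5 − 5/2 = 5/2.
Hence |(8s - 9)/(s + 11) + 57/5| < 97|s + 6|/(5·(5/2)) = (194/25)|s + 6|, which is < ε once |s + 6| < (25/194)ε.
Take δ = min(5/2, (25/194)ε). Then 0 < |s + 6| < δ forces both bounds, so |(8s - 9)/(s + 11) + 57/5| < ε.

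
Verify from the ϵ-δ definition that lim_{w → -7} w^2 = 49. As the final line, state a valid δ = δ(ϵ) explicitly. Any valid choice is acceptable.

Let ϵ > 0 be given. We seek δ > 0 with 0 < |w + 7| < δ ⇒ |w^2 − 49| < ϵ.
Factor: w^2 − 49 = (w + 7)(w - 7), so |w^2 − 49| = |w + 7|·|w - 7|.
Restrict δ ≤ 2. Then |w + 7| < 2 gives |w| < 9, so by the triangle inequality |w - 7| ≤ 9 + 7 = 16.
Hence |w^2 − 49| ≤ 16|w + 7|, which is < ϵ once |w + 7| < ϵ/16.
Take δ = min(2, ϵ/16). If 0 < |w + 7| < δ then both bounds hold and |w^2 − 49| ≤ 16|w + 7| < 16·(ϵ/16) = ϵ.

δ = min(2, ϵ/16)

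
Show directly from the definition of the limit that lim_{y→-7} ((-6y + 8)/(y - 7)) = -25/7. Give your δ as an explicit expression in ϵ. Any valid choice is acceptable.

Suppose ϵ > 0. We want δ > 0 with 0 < |y + 7| < δ ⇒ |(-6y + 8)/(y - 7) + 25/7| < ϵ.
Combining over a common denominator, (-6y + 8)/(y - 7) + 25/7 = [(-6y + 8)·(-14) − 50·(y - 7)] / [(-14)·(y - 7)] = 34(y + 7) / ((-14)(y - 7)).
So |(-6y + 8)/(y - 7) + 25/7| = 34|y + 7| / (14·|y − 7|).
Restrict δ ≤ 7. Then |y + 7| < 7 gives |y − 7| = |(y + 7) + (-14)| ≥ 14 − 7 = 7.
Hence |(-6y + 8)/(y - 7) + 25/7| < 34|y + 7|/(14·7) = (17/49)|y + 7|, which is < ϵ once |y + 7| < (49/17)ϵ.
Take δ = min(7, (49/17)ϵ). Then 0 < |y + 7| < δ forces both bounds, so |(-6y + 8)/(y - 7) + 25/7| < ϵ.

δ = min(7, (49/17)ϵ)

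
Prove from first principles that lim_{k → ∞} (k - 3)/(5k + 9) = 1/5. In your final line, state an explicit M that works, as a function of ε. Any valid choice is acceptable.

Fix ε > 0. For k ≥ 1, |(k - 3)/(5k + 9) − (1/5)| = |-24|/(5(5k + 9)) = 24/(5(5k + 9)).
Since 5k + 9 ≥ 5k for k ≥ 1, this is ≤ 24/(5·5k) = (24/25)/k.
So |(k - 3)/(5k + 9) − (1/5)| < ε whenever k > (24/25)/ε.
Take M = (24/25)/ε. If k > M then |(k - 3)/(5k + 9) − (1/5)| ≤ (24/25)/k < ε.

M = (24/25)/ε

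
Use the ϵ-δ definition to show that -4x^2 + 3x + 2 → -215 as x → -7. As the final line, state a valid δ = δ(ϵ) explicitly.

Let ϵ > 0. We want δ > 0 such that 0 < |x + 7| < δ implies |(-4x^2 + 3x + 2) + 215| < ϵ.
(-4x^2 + 3x + 2) + 215 = -4x^2 + 3x + 217 = (x + 7)(-4x + 31).
So |(-4x^2 + 3x + 2) + 215| = |x + 7|·|-4x + 31|.
Require δ ≤ 1. Then |x + 7| < 1 gives |x| < 8, and by the triangle inequality |-4x + 31| ≤ 4·8 + 31 = 63.
Hence |(-4x^2 + 3x + 2) + 215| ≤ 63|x + 7| < ϵ provided |x + 7| < ϵ/63.
Choosing δ = min(1, ϵ/63) ensures both conditions, hence |(-4x^2 + 3x + 2) + 215| < ϵ.

δ = min(1, ϵ/63)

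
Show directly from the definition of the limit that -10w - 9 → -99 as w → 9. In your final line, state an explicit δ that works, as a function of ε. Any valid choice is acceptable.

Let ε > 0 be given. We need δ > 0 so that 0 < |w − 9| < δ implies |(-10w - 9) + 99| < ε.
Since (-10w - 9) + 99 = -10(w − 9), we have |(-10w - 9) + 99| = 10|w − 9|.
So 10|w − 9| < ε exactly when |w − 9| < ε/10.
Choosing δ = ε/10 gives |(-10w - 9) + 99| = 10|w − 9| < ε whenever |w − 9| < δ.

δ = ε/10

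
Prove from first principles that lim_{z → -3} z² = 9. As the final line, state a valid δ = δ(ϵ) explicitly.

Fix ϵ > 0. We seek δ > 0 with 0 < |z + 3| < δ ⇒ |z² − 9| < ϵ.
Factor: z² − 9 = (z + 3)(z - 3), so |z² − 9| = |z + 3|·|z - 3|.
Impose δ ≤ 2 so that |z| < 5; then |z - 3| ≤ 8.
Hence |z² − 9| ≤ 8|z + 3|, which is < ϵ once |z + 3| < ϵ/8.
Take δ = min(2, ϵ/8). If 0 < |z + 3| < δ then both bounds hold and |z² − 9| ≤ 8|z + 3| < 8·(ϵ/8) = ϵ.

δ = min(2, ϵ/8)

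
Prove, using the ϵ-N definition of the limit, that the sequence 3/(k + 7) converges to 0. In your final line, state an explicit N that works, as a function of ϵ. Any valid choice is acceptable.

N = 3/ϵ

Suppose ϵ > 0. For k ≥ 1, |3/(k + 7) − 0| = 3/(k + 7) ≤ 3/k.
We need 3/k < ϵ, i.e. k > 3/ϵ.
Take N = 3/ϵ. If k > N then |3/(k + 7)| ≤ 3/k < ϵ.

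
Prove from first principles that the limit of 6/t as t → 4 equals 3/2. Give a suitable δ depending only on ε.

Let ε > 0. We seek δ > 0 such that 0 < |t − 4| < δ implies |6/t − (3/2)| < ε.
|6/t − (3/2)| = 6·|4 − t|/(4·|t|) = 6|t − 4|/(4|t|).
Require δ ≤ 2 so that |t| > 4 − 2 = 2, hence 4|t| > 8.
Then |6/t − (3/2)| < 6|t − 4|/8, which is < ε when |t − 4| < (4/3)ε.
Take δ = min(2, (4/3)ε). Then 0 < |t − 4| < δ gives both |t − 4| < 2 and |t − 4| < (4/3)ε, so |6/t − (3/2)| < ε.

δ = min(2, (4/3)ε)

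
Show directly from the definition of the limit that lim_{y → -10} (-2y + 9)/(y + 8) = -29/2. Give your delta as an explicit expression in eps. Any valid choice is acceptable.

Suppose eps > 0. We want delta > 0 with 0 < |y + 10| < delta ⇒ |(-2y + 9)/(y + 8) + 29/2| < eps.
Combining over a common denominator, (-2y + 9)/(y + 8) + 29/2 = [(-2y + 9)·(-2) − 29·(y + 8)] / [(-2)·(y + 8)] = -25(y + 10) / ((-2)(y + 8)).
So |(-2y + 9)/(y + 8) + 29/2| = 25|y + 10| / (2·|y + 8|).
Restrict delta ≤ 1. Then |y + 10| < 1 gives |y + 8| = |(y + 10) + (-2)| ≥ 2 − 1 = 1.
Hence |(-2y + 9)/(y + 8) + 29/2| < 25|y + 10|/(2·1) = (25/2)|y + 10|, which is < eps once |y + 10| < (2/25)eps.
Take delta = min(1, (2/25)eps). Then 0 < |y + 10| < delta forces both bounds, so |(-2y + 9)/(y + 8) + 29/2| < eps.

delta = min(1, (2/25)eps)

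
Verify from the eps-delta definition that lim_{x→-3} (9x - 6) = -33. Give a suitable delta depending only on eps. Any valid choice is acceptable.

Let eps > 0. We need delta > 0 so that 0 < |x + 3| < delta implies |(9x - 6) + 33| < eps.
Since (9x - 6) + 33 = 9(x + 3), we have |(9x - 6) + 33| = 9|x + 3|.
Thus it suffices that |x + 3| < eps/9.
Take delta = eps/9. If 0 < |x + 3| < delta then |(9x - 6) + 33| = 9|x + 3| < 9·(eps/9) = eps.

delta = eps/9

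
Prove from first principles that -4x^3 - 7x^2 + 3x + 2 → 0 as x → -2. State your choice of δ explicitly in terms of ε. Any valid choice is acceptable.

Suppose ε > 0. We want δ > 0 such that 0 < |x + 2| < δ implies |(-4x^3 - 7x^2 + 3x + 2)| < ε.
(-4x^3 - 7x^2 + 3x + 2) = -4x^3 - 7x^2 + 3x + 2 = (x + 2)(-4x^2 + x + 1).
So |(-4x^3 - 7x^2 + 3x + 2)| = |x + 2|·|-4x^2 + x + 1|.
Assume first that |x + 2| < 2, so |x| < 4. Then |-4x^2 + x + 1| ≤ 4·4^2 + 4 + 1 = 69.
Hence |(-4x^3 - 7x^2 + 3x + 2)| ≤ 69|x + 2| < ε provided |x + 2| < ε/69.
Choosing δ = min(2, ε/69) ensures both conditions, hence |(-4x^3 - 7x^2 + 3x + 2)| < ε.

δ = min(2, ε/69)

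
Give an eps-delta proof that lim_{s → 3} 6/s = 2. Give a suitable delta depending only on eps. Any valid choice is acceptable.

Let eps > 0. We seek delta > 0 such that 0 < |s − 3| < delta implies |6/s − 2| < eps.
|6/s − 2| = 6·|3 − s|/(3·|s|) = 6|s − 3|/(3|s|).
Require delta ≤ 3/2 so that |s| > 3 − 3/2 = 3/2, hence 3|s| > 9/2.
Then |6/s − 2| < 6|s − 3|/(9/2), which is < eps when |s − 3| < (3/4)eps.
Take delta = min(3/2, (3/4)eps). Then 0 < |s − 3| < delta gives both |s − 3| < 3/2 and |s − 3| < (3/4)eps, so |6/s − 2| < eps.

delta = min(3/2, (3/4)eps)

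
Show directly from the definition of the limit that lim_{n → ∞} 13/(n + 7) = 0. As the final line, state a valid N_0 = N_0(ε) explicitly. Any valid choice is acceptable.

Let ε > 0 be given. For n ≥ 1, |13/(n + 7) − 0| = 13/(n + 7) ≤ 13/n.
We need 13/n < ε, i.e. n > 13/ε.
Take N_0 = 13/ε. If n > N_0 then |13/(n + 7)| ≤ 13/n < ε.

N_0 = 13/ε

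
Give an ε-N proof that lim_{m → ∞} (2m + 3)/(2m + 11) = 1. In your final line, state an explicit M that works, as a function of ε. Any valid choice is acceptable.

Fix ε > 0. For m ≥ 1, |(2m + 3)/(2m + 11) − 1| = |-16|/(2(2m + 11)) = 16/(2(2m + 11)).
Since 2m + 11 ≥ 2m for m ≥ 1, this is ≤ 16/(2·2m) = 4/m.
So |(2m + 3)/(2m + 11) − 1| < ε whenever m > 4/ε.
Take M = 4/ε. If m > M then |(2m + 3)/(2m + 11) − 1| ≤ 4/m < ε.

M = 4/ε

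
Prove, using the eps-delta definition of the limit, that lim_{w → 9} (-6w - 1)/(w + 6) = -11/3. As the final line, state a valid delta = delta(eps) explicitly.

Suppose eps > 0. We want delta > 0 with 0 < |w − 9| < delta ⇒ |(-6w - 1)/(w + 6) + 11/3| < eps.
Combining over a common denominator, (-6w - 1)/(w + 6) + 11/3 = [(-6w - 1)·15 − (-55)·(w + 6)] / [15·(w + 6)] = -35(w − 9) / (15(w + 6)).
So |(-6w - 1)/(w + 6) + 11/3| = 35|w − 9| / (15·|w + 6|).
Require delta ≤ 15/2, so |w + 6| ≥ |15| − |w − 9| > 15 − 15/2 = 15/2.
Hence |(-6w - 1)/(w + 6) + 11/3| < 35|w − 9|/(15·(15/2)) = (14/45)|w − 9|, which is < eps once |w − 9| < (45/14)eps.
Take delta = min(15/2, (45/14)eps). Then 0 < |w − 9| < delta forces both bounds, so |(-6w - 1)/(w + 6) + 11/3| < eps.

delta = min(15/2, (45/14)eps)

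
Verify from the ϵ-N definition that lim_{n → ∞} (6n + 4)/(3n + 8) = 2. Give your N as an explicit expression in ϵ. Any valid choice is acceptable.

N = 4/ϵ

Fix ϵ > 0. For n ≥ 1, |(6n + 4)/(3n + 8) − 2| = |-36|/(3(3n + 8)) = 36/(3(3n + 8)).
Since 3n + 8 ≥ 3n for n ≥ 1, this is ≤ 36/(3·3n) = 4/n.
So |(6n + 4)/(3n + 8) − 2| < ϵ whenever n > 4/ϵ.
Take N = 4/ϵ. If n > N then |(6n + 4)/(3n + 8) − 2| ≤ 4/n < ϵ.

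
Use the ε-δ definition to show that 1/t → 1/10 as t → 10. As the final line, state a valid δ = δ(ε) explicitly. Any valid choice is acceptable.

δ = min(5, 50ε)

Fix ε > 0. We seek δ > 0 such that 0 < |t − 10| < δ implies |1/t − (1/10)| < ε.
|1/t − (1/10)| = |10 − t|/(10·|t|) = |t − 10|/(10|t|).
Restrict δ ≤ 5. Then |t − 10| < 5 gives |t| > 5, so 10|t| > 50.
Then |1/t − (1/10)| < |t − 10|/50, which is < ε when |t − 10| < 50ε.
Take δ = min(5, 50ε). Then 0 < |t − 10| < δ gives both |t − 10| < 5 and |t − 10| < 50ε, so |1/t − (1/10)| < ε.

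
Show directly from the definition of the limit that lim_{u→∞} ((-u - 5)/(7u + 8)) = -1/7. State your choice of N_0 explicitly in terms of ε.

Suppose ε > 0. We seek N_0 > 0 such that u > N_0 implies |(-u - 5)/(7u + 8) + 1/7| < ε.
(-u - 5)/(7u + 8) + 1/7 = (7(-u - 5) − (-1)(7u + 8)) / (7(7u + 8)) = -27/(7(7u + 8)).
For u > 0 we have 7u + 8 > 7u, so |(-u - 5)/(7u + 8) + 1/7| = 27/(7(7u + 8)) < 27/(7·7u) = (27/49)/u.
Thus |(-u - 5)/(7u + 8) + 1/7| < ε whenever u > (27/49)/ε.
Take N_0 = (27/49)/ε. If u > N_0 then |(-u - 5)/(7u + 8) + 1/7| < (27/49)/u < ε.

N_0 = (27/49)/ε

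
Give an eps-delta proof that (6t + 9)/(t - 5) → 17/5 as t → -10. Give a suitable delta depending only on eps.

Suppose eps > 0. We want delta > 0 with 0 < |t + 10| < delta ⇒ |(6t + 9)/(t - 5) − (17/5)| < eps.
Combining over a common denominator, (6t + 9)/(t - 5) − (17/5) = [(6t + 9)·(-15) − (-51)·(t - 5)] / [(-15)·(t - 5)] = -39(t + 10) / ((-15)(t - 5)).
So |(6t + 9)/(t - 5) − (17/5)| = 39|t + 10| / (15·|t − 5|).
Restrict delta ≤ 15/2. Then |t + 10| < 15/2 gives |t − 5| = |(t + 10) + (-15)| ≥ 15 − 15/2 = 15/2.
Hence |(6t + 9)/(t - 5) − (17/5)| < 39|t + 10|/(15·(15/2)) = (26/75)|t + 10|, which is < eps once |t + 10| < (75/26)eps.
Take delta = min(15/2, (75/26)eps). Then 0 < |t + 10| < delta forces both bounds, so |(6t + 9)/(t - 5) − (17/5)| < eps.

delta = min(15/2, (75/26)eps)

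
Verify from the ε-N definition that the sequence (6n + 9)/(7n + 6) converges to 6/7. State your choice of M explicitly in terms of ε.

Fix ε > 0. For n ≥ 1, |(6n + 9)/(7n + 6) − (6/7)| = |27|/(7(7n + 6)) = 27/(7(7n + 6)).
Since 7n + 6 ≥ 7n for n ≥ 1, this is ≤ 27/(7·7n) = (27/49)/n.
So |(6n + 9)/(7n + 6) − (6/7)| < ε whenever n > (27/49)/ε.
Take M = (27/49)/ε. If n > M then |(6n + 9)/(7n + 6) − (6/7)| ≤ (27/49)/n < ε.

M = (27/49)/ε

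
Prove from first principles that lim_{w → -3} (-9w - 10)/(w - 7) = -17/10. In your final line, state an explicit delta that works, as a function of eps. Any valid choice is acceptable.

delta = min(5, (50/73)eps)

Fix eps > 0. We want delta > 0 with 0 < |w + 3| < delta ⇒ |(-9w - 10)/(w - 7) + 17/10| < eps.
Combining over a common denominator, (-9w - 10)/(w - 7) + 17/10 = [(-9w - 10)·(-10) − 17·(w - 7)] / [(-10)·(w - 7)] = 73(w + 3) / ((-10)(w - 7)).
So |(-9w - 10)/(w - 7) + 17/10| = 73|w + 3| / (10·|w − 7|).
Restrict delta ≤ 5. Then |w + 3| < 5 gives |w − 7| = |(w + 3) + (-10)| ≥ 10 − 5 = 5.
Hence |(-9w - 10)/(w - 7) + 17/10| < 73|w + 3|/(10·5) = (73/50)|w + 3|, which is < eps once |w + 3| < (50/73)eps.
Take delta = min(5, (50/73)eps). Then 0 < |w + 3| < delta forces both bounds, so |(-9w - 10)/(w - 7) + 17/10| < eps.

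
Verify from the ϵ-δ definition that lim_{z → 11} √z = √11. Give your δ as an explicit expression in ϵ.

δ = min(11, √11·ϵ)

Let ϵ > 0 be given. We want δ > 0 such that 0 < |z − 11| < δ implies |√z − √11| < ϵ.
Rationalise: √z − √11 = (z − 11)/(√z + √11), so |√z − √11| = |z − 11|/(√z + √11).
Restrict δ ≤ 11 so that |z − 11| < 11 forces z > 0, and then √z + √11 > √11.
Hence |√z − √11| < |z − 11|/√11, which is < ϵ once |z − 11| < √11·ϵ.
Take δ = min(11, √11·ϵ). If 0 < |z − 11| < δ then z > 0 and |√z − √11| < |z − 11|/√11 < ϵ.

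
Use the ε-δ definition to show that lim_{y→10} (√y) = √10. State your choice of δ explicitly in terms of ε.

Suppose ε > 0. We want δ > 0 such that 0 < |y − 10| < δ implies |√y − √10| < ε.
Rationalise: √y − √10 = (y − 10)/(√y + √10), so |√y − √10| = |y − 10|/(√y + √10).
Restrict δ ≤ 10 so that |y − 10| < 10 forces y > 0, and then √y + √10 > √10.
Hence |√y − √10| < |y − 10|/√10, which is < ε once |y − 10| < √10·ε.
Take δ = min(10, √10·ε). If 0 < |y − 10| < δ then y > 0 and |√y − √10| < |y − 10|/√10 < ε.

δ = min(10, √10·ε)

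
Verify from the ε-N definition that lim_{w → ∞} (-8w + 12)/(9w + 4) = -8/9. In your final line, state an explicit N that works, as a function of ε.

N = (140/81)/ε

Fix ε > 0. We seek N > 0 such that w > N implies |(-8w + 12)/(9w + 4) + 8/9| < ε.
(-8w + 12)/(9w + 4) + 8/9 = (9(-8w + 12) − (-8)(9w + 4)) / (9(9w + 4)) = 140/(9(9w + 4)).
For w > 0 we have 9w + 4 > 9w, so |(-8w + 12)/(9w + 4) + 8/9| = 140/(9(9w + 4)) < 140/(9·9w) = (140/81)/w.
Thus |(-8w + 12)/(9w + 4) + 8/9| < ε whenever w > (140/81)/ε.
Take N = (140/81)/ε. If w > N then |(-8w + 12)/(9w + 4) + 8/9| < (140/81)/w < ε.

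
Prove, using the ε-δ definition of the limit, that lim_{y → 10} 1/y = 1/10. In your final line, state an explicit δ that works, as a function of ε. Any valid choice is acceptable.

δ = min(5, 50ε)

Let ε > 0 be given. We seek δ > 0 such that 0 < |y − 10| < δ implies |1/y − (1/10)| < ε.
|1/y − (1/10)| = |10 − y|/(10·|y|) = |y − 10|/(10|y|).
Restrict δ ≤ 5. Then |y − 10| < 5 gives |y| > 5, so 10|y| > 50.
Then |1/y − (1/10)| < |y − 10|/50, which is < ε when |y − 10| < 50ε.
Take δ = min(5, 50ε). Then 0 < |y − 10| < δ gives both |y − 10| < 5 and |y − 10| < 50ε, so |1/y − (1/10)| < ε.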